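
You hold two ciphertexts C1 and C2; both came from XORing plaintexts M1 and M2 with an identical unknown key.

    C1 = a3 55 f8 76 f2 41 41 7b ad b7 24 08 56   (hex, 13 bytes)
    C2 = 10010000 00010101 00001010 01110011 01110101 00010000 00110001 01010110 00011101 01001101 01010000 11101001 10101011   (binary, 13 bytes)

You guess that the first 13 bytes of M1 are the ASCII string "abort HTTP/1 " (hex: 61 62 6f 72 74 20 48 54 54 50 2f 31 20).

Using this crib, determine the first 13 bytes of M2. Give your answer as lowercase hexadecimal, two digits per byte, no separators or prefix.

First, C1 ⊕ C2 = (M1 ⊕ K) ⊕ (M2 ⊕ K) = M1 ⊕ M2, so the key drops out. Then M2 = (M1 ⊕ M2) ⊕ M1 over the first 13 bytes.
byte 0: (a3 ^ 90) ^ 61 = 33 ^ 61 = 52
byte 1: (55 ^ 15) ^ 62 = 40 ^ 62 = 22
byte 2: (f8 ^ 0a) ^ 6f = f2 ^ 6f = 9d
byte 3: (76 ^ 73) ^ 72 = 05 ^ 72 = 77
byte 4: (f2 ^ 75) ^ 74 = 87 ^ 74 = f3
byte 5: (41 ^ 10) ^ 20 = 51 ^ 20 = 71
byte 6: (41 ^ 31) ^ 48 = 70 ^ 48 = 38
byte 7: (7b ^ 56) ^ 54 = 2d ^ 54 = 79
byte 8: (ad ^ 1d) ^ 54 = b0 ^ 54 = e4
byte 9: (b7 ^ 4d) ^ 50 = fa ^ 50 = aa
byte 10: (24 ^ 50) ^ 2f = 74 ^ 2f = 5b
byte 11: (08 ^ e9) ^ 31 = e1 ^ 31 = d0
byte 12: (56 ^ ab) ^ 20 = fd ^ 20 = dd

52229d77f3713879e4aa5bd0dd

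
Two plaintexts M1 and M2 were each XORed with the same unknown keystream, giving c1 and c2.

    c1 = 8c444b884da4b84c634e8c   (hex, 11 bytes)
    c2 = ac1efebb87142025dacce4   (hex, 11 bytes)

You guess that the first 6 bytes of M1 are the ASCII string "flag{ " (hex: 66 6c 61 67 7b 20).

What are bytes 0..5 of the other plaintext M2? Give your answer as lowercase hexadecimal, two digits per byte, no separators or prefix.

4636d454b190

First, c1 ⊕ c2 = (M1 ⊕ K) ⊕ (M2 ⊕ K) = M1 ⊕ M2, so the key drops out. Then M2 = (M1 ⊕ M2) ⊕ M1 over the first 6 bytes.
byte 0: (8c ^ ac) ^ 66 = 20 ^ 66 = 46
byte 1: (44 ^ 1e) ^ 6c = 5a ^ 6c = 36
byte 2: (4b ^ fe) ^ 61 = b5 ^ 61 = d4
byte 3: (88 ^ bb) ^ 67 = 33 ^ 67 = 54
byte 4: (4d ^ 87) ^ 7b = ca ^ 7b = b1
byte 5: (a4 ^ 14) ^ 20 = b0 ^ 20 = 90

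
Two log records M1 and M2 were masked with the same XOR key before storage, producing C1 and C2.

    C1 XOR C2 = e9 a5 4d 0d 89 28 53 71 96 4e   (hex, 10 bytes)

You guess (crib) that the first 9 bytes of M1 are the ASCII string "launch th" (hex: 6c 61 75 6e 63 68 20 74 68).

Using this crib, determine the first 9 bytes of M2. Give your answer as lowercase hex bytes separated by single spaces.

85 c4 38 63 ea 40 73 05 fe

Since C1 ⊕ C2 = M1 ⊕ M2, XORing with the guessed M1 bytes yields the corresponding M2 bytes: M2 = (C1 ⊕ C2) ⊕ M1.
e9 XOR 6c = 85
a5 XOR 61 = c4
4d XOR 75 = 38
0d XOR 6e = 63
89 XOR 63 = ea
28 XOR 68 = 40
53 XOR 20 = 73
71 XOR 74 = 05
96 XOR 68 = fe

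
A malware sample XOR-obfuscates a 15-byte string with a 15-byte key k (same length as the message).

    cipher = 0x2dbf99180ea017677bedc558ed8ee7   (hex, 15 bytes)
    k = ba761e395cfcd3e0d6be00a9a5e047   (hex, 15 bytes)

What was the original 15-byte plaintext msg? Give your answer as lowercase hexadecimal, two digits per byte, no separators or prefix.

97c98721525cc487ad53c5f1486ea0

XOR is its own inverse, so applying the key byte-wise gives the result directly.
00101101 ⊕ 10111010 = 10010111
10111111 ⊕ 01110110 = 11001001
10011001 ⊕ 00011110 = 10000111
00011000 ⊕ 00111001 = 00100001
00001110 ⊕ 01011100 = 01010010
10100000 ⊕ 11111100 = 01011100
00010111 ⊕ 11010011 = 11000100
01100111 ⊕ 11100000 = 10000111
01111011 ⊕ 11010110 = 10101101
11101101 ⊕ 10111110 = 01010011
11000101 ⊕ 00000000 = 11000101
01011000 ⊕ 10101001 = 11110001
11101101 ⊕ 10100101 = 01001000
10001110 ⊕ 11100000 = 01101110
11100111 ⊕ 01000111 = 10100000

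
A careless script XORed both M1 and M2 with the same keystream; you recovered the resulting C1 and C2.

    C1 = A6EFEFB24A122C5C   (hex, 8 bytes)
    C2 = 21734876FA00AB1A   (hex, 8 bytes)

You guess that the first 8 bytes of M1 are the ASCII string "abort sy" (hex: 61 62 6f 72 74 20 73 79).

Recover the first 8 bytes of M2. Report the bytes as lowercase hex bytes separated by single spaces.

e6 fe c8 b6 c4 32 f4 3f

First, C1 ⊕ C2 = (M1 ⊕ K) ⊕ (M2 ⊕ K) = M1 ⊕ M2, so the key drops out. Then M2 = (M1 ⊕ M2) ⊕ M1 over the first 8 bytes.
byte 0: (a6 xor 21) xor 61 = 87 xor 61 = e6
byte 1: (ef xor 73) xor 62 = 9c xor 62 = fe
byte 2: (ef xor 48) xor 6f = a7 xor 6f = c8
byte 3: (b2 xor 76) xor 72 = c4 xor 72 = b6
byte 4: (4a xor fa) xor 74 = b0 xor 74 = c4
byte 5: (12 xor 00) xor 20 = 12 xor 20 = 32
byte 6: (2c xor ab) xor 73 = 87 xor 73 = f4
byte 7: (5c xor 1a) xor 79 = 46 xor 79 = 3f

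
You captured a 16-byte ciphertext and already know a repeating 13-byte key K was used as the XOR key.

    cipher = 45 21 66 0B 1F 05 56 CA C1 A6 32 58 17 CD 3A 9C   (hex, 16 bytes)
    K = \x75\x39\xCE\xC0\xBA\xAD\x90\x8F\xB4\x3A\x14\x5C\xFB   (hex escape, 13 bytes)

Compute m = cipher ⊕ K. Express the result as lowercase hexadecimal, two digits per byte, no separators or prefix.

3018a8cba5a8c645759c2604ecb80352

The 13-byte key repeats, so the effective keystream is 75 39 ce c0 ba ad 90 8f b4 3a 14 5c fb 75 39 ce.
byte 0: 45 ^ 75 = 30
byte 1: 21 ^ 39 = 18
byte 2: 66 ^ ce = a8
byte 3: 0b ^ c0 = cb
byte 4: 1f ^ ba = a5
byte 5: 05 ^ ad = a8
byte 6: 56 ^ 90 = c6
byte 7: ca ^ 8f = 45
byte 8: c1 ^ b4 = 75
byte 9: a6 ^ 3a = 9c
byte 10: 32 ^ 14 = 26
byte 11: 58 ^ 5c = 04
byte 12: 17 ^ fb = ec
byte 13: cd ^ 75 = b8
byte 14: 3a ^ 39 = 03
byte 15: 9c ^ ce = 52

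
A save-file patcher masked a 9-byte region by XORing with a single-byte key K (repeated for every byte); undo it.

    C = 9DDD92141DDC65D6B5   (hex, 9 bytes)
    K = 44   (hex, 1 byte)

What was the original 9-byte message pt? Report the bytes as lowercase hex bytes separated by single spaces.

The 1-byte key repeats, so the effective keystream is 44 44 44 44 44 44 44 44 44.
byte 0: 10011101 ⊕ 01000100 = 11011001
byte 1: 11011101 ⊕ 01000100 = 10011001
byte 2: 10010010 ⊕ 01000100 = 11010110
byte 3: 00010100 ⊕ 01000100 = 01010000
byte 4: 00011101 ⊕ 01000100 = 01011001
byte 5: 11011100 ⊕ 01000100 = 10011000
byte 6: 01100101 ⊕ 01000100 = 00100001
byte 7: 11010110 ⊕ 01000100 = 10010010
byte 8: 10110101 ⊕ 01000100 = 11110001

d9 99 d6 50 59 98 21 92 f1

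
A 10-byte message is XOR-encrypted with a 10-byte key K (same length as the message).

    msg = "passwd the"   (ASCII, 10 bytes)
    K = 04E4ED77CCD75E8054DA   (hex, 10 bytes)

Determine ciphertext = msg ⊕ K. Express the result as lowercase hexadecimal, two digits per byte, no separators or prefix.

XOR is its own inverse, so applying the key byte-wise gives the result directly.
byte 0: 112 ^   4 = 116
byte 1:  97 ^ 228 = 133
byte 2: 115 ^ 237 = 158
byte 3: 115 ^ 119 =   4
byte 4: 119 ^ 204 = 187
byte 5: 100 ^ 215 = 179
byte 6:  32 ^  94 = 126
byte 7: 116 ^ 128 = 244
byte 8: 104 ^  84 =  60
byte 9: 101 ^ 218 = 191

74859e04bbb37ef43cbf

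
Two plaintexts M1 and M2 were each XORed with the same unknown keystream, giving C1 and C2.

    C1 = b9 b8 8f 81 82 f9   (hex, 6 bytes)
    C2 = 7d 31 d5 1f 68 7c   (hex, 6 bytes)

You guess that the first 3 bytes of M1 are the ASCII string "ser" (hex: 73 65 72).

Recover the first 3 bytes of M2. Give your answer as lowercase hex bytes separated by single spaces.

b7 ec 28

First, C1 ⊕ C2 = (M1 ⊕ K) ⊕ (M2 ⊕ K) = M1 ⊕ M2, so the key drops out. Then M2 = (M1 ⊕ M2) ⊕ M1 over the first 3 bytes.
byte 0: (b9 ⊕ 7d) ⊕ 73 = c4 ⊕ 73 = b7
byte 1: (b8 ⊕ 31) ⊕ 65 = 89 ⊕ 65 = ec
byte 2: (8f ⊕ d5) ⊕ 72 = 5a ⊕ 72 = 28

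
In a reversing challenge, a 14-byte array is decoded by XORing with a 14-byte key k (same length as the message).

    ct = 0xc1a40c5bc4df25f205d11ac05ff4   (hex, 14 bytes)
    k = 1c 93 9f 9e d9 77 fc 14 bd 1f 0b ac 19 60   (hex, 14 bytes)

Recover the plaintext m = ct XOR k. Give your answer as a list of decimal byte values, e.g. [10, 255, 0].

[221, 55, 147, 197, 29, 168, 217, 230, 184, 206, 17, 108, 70, 148]

XOR is its own inverse, so applying the key byte-wise gives the result directly.
byte 0: c1 ⊕ 1c = dd
byte 1: a4 ⊕ 93 = 37
byte 2: 0c ⊕ 9f = 93
byte 3: 5b ⊕ 9e = c5
byte 4: c4 ⊕ d9 = 1d
byte 5: df ⊕ 77 = a8
byte 6: 25 ⊕ fc = d9
byte 7: f2 ⊕ 14 = e6
byte 8: 05 ⊕ bd = b8
byte 9: d1 ⊕ 1f = ce
byte 10: 1a ⊕ 0b = 11
byte 11: c0 ⊕ ac = 6c
byte 12: 5f ⊕ 19 = 46
byte 13: f4 ⊕ 60 = 94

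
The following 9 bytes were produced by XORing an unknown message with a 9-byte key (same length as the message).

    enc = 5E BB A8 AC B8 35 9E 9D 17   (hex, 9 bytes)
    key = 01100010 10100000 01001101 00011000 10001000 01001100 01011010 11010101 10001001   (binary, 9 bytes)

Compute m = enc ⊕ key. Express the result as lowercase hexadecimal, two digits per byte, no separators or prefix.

3c1be5b43079c4489e

byte 0: 5e XOR 62 = 3c
byte 1: bb XOR a0 = 1b
byte 2: a8 XOR 4d = e5
byte 3: ac XOR 18 = b4
byte 4: b8 XOR 88 = 30
byte 5: 35 XOR 4c = 79
byte 6: 9e XOR 5a = c4
byte 7: 9d XOR d5 = 48
byte 8: 17 XOR 89 = 9e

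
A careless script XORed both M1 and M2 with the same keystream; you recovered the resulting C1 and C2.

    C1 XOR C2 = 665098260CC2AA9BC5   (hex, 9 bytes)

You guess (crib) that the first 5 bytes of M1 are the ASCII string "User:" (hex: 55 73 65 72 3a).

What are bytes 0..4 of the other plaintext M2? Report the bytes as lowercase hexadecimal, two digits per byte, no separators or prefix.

3323fd5436

Since C1 ⊕ C2 = M1 ⊕ M2, XORing with the guessed M1 bytes yields the corresponding M2 bytes: M2 = (C1 ⊕ C2) ⊕ M1.
byte 0: 102 ⊕  85 =  51
byte 1:  80 ⊕ 115 =  35
byte 2: 152 ⊕ 101 = 253
byte 3:  38 ⊕ 114 =  84
byte 4:  12 ⊕  58 =  54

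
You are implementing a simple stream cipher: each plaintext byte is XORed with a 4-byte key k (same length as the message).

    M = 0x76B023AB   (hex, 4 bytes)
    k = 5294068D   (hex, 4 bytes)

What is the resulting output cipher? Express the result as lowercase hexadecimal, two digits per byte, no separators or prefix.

01110110 ^ 01010010 = 00100100
10110000 ^ 10010100 = 00100100
00100011 ^ 00000110 = 00100101
10101011 ^ 10001101 = 00100110

24242526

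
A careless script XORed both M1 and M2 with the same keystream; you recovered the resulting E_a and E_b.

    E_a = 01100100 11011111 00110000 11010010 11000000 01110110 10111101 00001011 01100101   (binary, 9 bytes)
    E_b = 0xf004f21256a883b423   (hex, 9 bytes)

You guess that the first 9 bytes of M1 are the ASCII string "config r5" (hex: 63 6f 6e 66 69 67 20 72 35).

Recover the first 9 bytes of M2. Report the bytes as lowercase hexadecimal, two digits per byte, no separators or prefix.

First, E_a ⊕ E_b = (M1 ⊕ K) ⊕ (M2 ⊕ K) = M1 ⊕ M2, so the key drops out. Then M2 = (M1 ⊕ M2) ⊕ M1 over the first 9 bytes.
byte 0: (64 xor f0) xor 63 = 94 xor 63 = f7
byte 1: (df xor 04) xor 6f = db xor 6f = b4
byte 2: (30 xor f2) xor 6e = c2 xor 6e = ac
byte 3: (d2 xor 12) xor 66 = c0 xor 66 = a6
byte 4: (c0 xor 56) xor 69 = 96 xor 69 = ff
byte 5: (76 xor a8) xor 67 = de xor 67 = b9
byte 6: (bd xor 83) xor 20 = 3e xor 20 = 1e
byte 7: (0b xor b4) xor 72 = bf xor 72 = cd
byte 8: (65 xor 23) xor 35 = 46 xor 35 = 73

f7b4aca6ffb91ecd73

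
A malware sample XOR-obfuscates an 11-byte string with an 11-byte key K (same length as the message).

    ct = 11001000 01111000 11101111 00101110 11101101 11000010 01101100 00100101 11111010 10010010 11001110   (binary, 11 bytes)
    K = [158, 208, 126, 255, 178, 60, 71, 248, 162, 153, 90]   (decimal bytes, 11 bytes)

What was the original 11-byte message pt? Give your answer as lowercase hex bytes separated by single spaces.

c8 XOR 9e = 56
78 XOR d0 = a8
ef XOR 7e = 91
2e XOR ff = d1
ed XOR b2 = 5f
c2 XOR 3c = fe
6c XOR 47 = 2b
25 XOR f8 = dd
fa XOR a2 = 58
92 XOR 99 = 0b
ce XOR 5a = 94

56 a8 91 d1 5f fe 2b dd 58 0b 94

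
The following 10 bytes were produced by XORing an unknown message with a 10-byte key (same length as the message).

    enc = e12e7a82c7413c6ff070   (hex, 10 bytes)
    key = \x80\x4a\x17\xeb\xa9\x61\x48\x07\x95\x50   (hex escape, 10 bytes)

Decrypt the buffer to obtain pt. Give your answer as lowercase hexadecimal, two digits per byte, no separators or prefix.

XOR is its own inverse, so applying the key byte-wise gives the result directly.
e1 xor 80 = 61
2e xor 4a = 64
7a xor 17 = 6d
82 xor eb = 69
c7 xor a9 = 6e
41 xor 61 = 20
3c xor 48 = 74
6f xor 07 = 68
f0 xor 95 = 65
70 xor 50 = 20

61646d696e2074686520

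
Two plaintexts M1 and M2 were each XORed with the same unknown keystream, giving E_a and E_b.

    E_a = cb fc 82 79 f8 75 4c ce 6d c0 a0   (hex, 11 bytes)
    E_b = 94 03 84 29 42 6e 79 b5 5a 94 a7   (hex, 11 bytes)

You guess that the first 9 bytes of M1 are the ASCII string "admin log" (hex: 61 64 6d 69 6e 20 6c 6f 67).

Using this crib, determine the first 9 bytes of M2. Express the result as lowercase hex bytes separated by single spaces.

3e 9b 6b 39 d4 3b 59 14 50

First, E_a ⊕ E_b = (M1 ⊕ K) ⊕ (M2 ⊕ K) = M1 ⊕ M2, so the key drops out. Then M2 = (M1 ⊕ M2) ⊕ M1 over the first 9 bytes.
byte 0: (cb xor 94) xor 61 = 5f xor 61 = 3e
byte 1: (fc xor 03) xor 64 = ff xor 64 = 9b
byte 2: (82 xor 84) xor 6d = 06 xor 6d = 6b
byte 3: (79 xor 29) xor 69 = 50 xor 69 = 39
byte 4: (f8 xor 42) xor 6e = ba xor 6e = d4
byte 5: (75 xor 6e) xor 20 = 1b xor 20 = 3b
byte 6: (4c xor 79) xor 6c = 35 xor 6c = 59
byte 7: (ce xor b5) xor 6f = 7b xor 6f = 14
byte 8: (6d xor 5a) xor 67 = 37 xor 67 = 50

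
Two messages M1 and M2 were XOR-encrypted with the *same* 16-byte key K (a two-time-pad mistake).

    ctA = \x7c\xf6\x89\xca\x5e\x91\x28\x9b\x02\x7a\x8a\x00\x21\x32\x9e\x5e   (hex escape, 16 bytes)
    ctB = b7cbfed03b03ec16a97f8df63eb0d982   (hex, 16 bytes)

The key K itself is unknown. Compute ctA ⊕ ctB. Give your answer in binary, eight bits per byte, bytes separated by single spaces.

ctA ⊕ ctB = (M1 ⊕ K) ⊕ (M2 ⊕ K) = M1 ⊕ M2 — the shared key cancels under XOR.
7c ⊕ b7 = cb
f6 ⊕ cb = 3d
89 ⊕ fe = 77
ca ⊕ d0 = 1a
5e ⊕ 3b = 65
91 ⊕ 03 = 92
28 ⊕ ec = c4
9b ⊕ 16 = 8d
02 ⊕ a9 = ab
7a ⊕ 7f = 05
8a ⊕ 8d = 07
00 ⊕ f6 = f6
21 ⊕ 3e = 1f
32 ⊕ b0 = 82
9e ⊕ d9 = 47
5e ⊕ 82 = dc

11001011 00111101 01110111 00011010 01100101 10010010 11000100 10001101 10101011 00000101 00000111 11110110 00011111 10000010 01000111 11011100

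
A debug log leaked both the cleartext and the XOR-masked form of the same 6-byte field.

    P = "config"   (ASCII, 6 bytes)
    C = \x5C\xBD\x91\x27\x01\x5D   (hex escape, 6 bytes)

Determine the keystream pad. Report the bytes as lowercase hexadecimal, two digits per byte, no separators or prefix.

3fd2ff41683a

Since C = P ⊕ pad, XORing both sides with P gives pad = P ⊕ C.
63 xor 5c = 3f
6f xor bd = d2
6e xor 91 = ff
66 xor 27 = 41
69 xor 01 = 68
67 xor 5d = 3a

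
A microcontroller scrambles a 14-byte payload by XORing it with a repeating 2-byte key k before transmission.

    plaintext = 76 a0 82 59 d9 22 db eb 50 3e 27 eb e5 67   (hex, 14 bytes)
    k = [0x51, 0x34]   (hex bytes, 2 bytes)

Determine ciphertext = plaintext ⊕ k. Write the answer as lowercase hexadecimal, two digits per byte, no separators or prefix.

2794d36d88168adf010a76dfb453

The 2-byte key repeats, so the effective keystream is 51 34 51 34 51 34 51 34 51 34 51 34 51 34.
byte 0: 118 ^  81 =  39
byte 1: 160 ^  52 = 148
byte 2: 130 ^  81 = 211
byte 3:  89 ^  52 = 109
byte 4: 217 ^  81 = 136
byte 5:  34 ^  52 =  22
byte 6: 219 ^  81 = 138
byte 7: 235 ^  52 = 223
byte 8:  80 ^  81 =   1
byte 9:  62 ^  52 =  10
byte 10:  39 ^  81 = 118
byte 11: 235 ^  52 = 223
byte 12: 229 ^  81 = 180
byte 13: 103 ^  52 =  83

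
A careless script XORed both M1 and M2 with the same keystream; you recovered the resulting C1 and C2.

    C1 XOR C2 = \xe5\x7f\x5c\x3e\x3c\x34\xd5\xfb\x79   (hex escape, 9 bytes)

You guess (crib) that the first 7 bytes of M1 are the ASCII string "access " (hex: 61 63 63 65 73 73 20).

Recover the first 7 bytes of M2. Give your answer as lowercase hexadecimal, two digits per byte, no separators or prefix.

841c3f5b4f47f5

Since C1 ⊕ C2 = M1 ⊕ M2, XORing with the guessed M1 bytes yields the corresponding M2 bytes: M2 = (C1 ⊕ C2) ⊕ M1.
byte 0: e5 XOR 61 = 84
byte 1: 7f XOR 63 = 1c
byte 2: 5c XOR 63 = 3f
byte 3: 3e XOR 65 = 5b
byte 4: 3c XOR 73 = 4f
byte 5: 34 XOR 73 = 47
byte 6: d5 XOR 20 = f5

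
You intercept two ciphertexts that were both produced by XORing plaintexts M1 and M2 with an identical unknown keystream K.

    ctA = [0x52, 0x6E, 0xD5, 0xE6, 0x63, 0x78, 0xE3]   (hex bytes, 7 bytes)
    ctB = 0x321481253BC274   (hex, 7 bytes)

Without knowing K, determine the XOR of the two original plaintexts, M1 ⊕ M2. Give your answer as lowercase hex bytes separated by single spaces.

60 7a 54 c3 58 ba 97

ctA ⊕ ctB = (M1 ⊕ K) ⊕ (M2 ⊕ K) = M1 ⊕ M2 — the shared key cancels under XOR.
 82 xor  50 =  96
110 xor  20 = 122
213 xor 129 =  84
230 xor  37 = 195
 99 xor  59 =  88
120 xor 194 = 186
227 xor 116 = 151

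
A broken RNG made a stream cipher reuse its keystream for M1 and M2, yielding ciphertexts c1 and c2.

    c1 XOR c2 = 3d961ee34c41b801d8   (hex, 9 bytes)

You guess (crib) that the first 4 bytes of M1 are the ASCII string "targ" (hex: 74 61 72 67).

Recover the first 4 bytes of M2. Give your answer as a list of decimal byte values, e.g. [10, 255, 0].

[73, 247, 108, 132]

Since c1 ⊕ c2 = M1 ⊕ M2, XORing with the guessed M1 bytes yields the corresponding M2 bytes: M2 = (c1 ⊕ c2) ⊕ M1.
3d ⊕ 74 = 49
96 ⊕ 61 = f7
1e ⊕ 72 = 6c
e3 ⊕ 67 = 84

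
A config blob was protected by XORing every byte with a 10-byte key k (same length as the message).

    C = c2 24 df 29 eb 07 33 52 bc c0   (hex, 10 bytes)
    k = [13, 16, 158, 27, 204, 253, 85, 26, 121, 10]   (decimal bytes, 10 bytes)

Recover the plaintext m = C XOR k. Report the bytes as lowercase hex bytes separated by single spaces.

cf 34 41 32 27 fa 66 48 c5 ca

XOR is its own inverse, so applying the key byte-wise gives the result directly.
c2 ⊕ 0d = cf
24 ⊕ 10 = 34
df ⊕ 9e = 41
29 ⊕ 1b = 32
eb ⊕ cc = 27
07 ⊕ fd = fa
33 ⊕ 55 = 66
52 ⊕ 1a = 48
bc ⊕ 79 = c5
c0 ⊕ 0a = ca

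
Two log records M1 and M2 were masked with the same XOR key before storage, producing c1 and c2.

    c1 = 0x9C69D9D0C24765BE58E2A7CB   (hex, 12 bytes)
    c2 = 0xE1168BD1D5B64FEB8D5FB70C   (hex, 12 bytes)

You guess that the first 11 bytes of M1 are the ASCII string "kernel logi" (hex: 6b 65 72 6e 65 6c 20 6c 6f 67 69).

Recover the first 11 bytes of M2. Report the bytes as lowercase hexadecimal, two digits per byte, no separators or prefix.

161a206f729d0a39bada79

First, c1 ⊕ c2 = (M1 ⊕ K) ⊕ (M2 ⊕ K) = M1 ⊕ M2, so the key drops out. Then M2 = (M1 ⊕ M2) ⊕ M1 over the first 11 bytes.
byte 0: (9c ^ e1) ^ 6b = 7d ^ 6b = 16
byte 1: (69 ^ 16) ^ 65 = 7f ^ 65 = 1a
byte 2: (d9 ^ 8b) ^ 72 = 52 ^ 72 = 20
byte 3: (d0 ^ d1) ^ 6e = 01 ^ 6e = 6f
byte 4: (c2 ^ d5) ^ 65 = 17 ^ 65 = 72
byte 5: (47 ^ b6) ^ 6c = f1 ^ 6c = 9d
byte 6: (65 ^ 4f) ^ 20 = 2a ^ 20 = 0a
byte 7: (be ^ eb) ^ 6c = 55 ^ 6c = 39
byte 8: (58 ^ 8d) ^ 6f = d5 ^ 6f = ba
byte 9: (e2 ^ 5f) ^ 67 = bd ^ 67 = da
byte 10: (a7 ^ b7) ^ 69 = 10 ^ 69 = 79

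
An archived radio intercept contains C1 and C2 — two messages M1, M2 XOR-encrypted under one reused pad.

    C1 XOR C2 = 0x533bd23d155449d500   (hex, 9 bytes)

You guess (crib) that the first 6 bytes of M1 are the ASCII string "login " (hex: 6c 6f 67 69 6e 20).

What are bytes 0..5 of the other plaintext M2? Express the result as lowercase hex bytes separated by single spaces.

3f 54 b5 54 7b 74

Since C1 ⊕ C2 = M1 ⊕ M2, XORing with the guessed M1 bytes yields the corresponding M2 bytes: M2 = (C1 ⊕ C2) ⊕ M1.
byte 0: 01010011 ⊕ 01101100 = 00111111
byte 1: 00111011 ⊕ 01101111 = 01010100
byte 2: 11010010 ⊕ 01100111 = 10110101
byte 3: 00111101 ⊕ 01101001 = 01010100
byte 4: 00010101 ⊕ 01101110 = 01111011
byte 5: 01010100 ⊕ 00100000 = 01110100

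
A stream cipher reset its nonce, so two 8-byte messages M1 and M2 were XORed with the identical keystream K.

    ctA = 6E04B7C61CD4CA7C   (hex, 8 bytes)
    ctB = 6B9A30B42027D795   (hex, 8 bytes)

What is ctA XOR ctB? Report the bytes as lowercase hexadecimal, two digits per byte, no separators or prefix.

059e87723cf31de9

ctA ⊕ ctB = (M1 ⊕ K) ⊕ (M2 ⊕ K) = M1 ⊕ M2 — the shared key cancels under XOR.
01101110 XOR 01101011 = 00000101
00000100 XOR 10011010 = 10011110
10110111 XOR 00110000 = 10000111
11000110 XOR 10110100 = 01110010
00011100 XOR 00100000 = 00111100
11010100 XOR 00100111 = 11110011
11001010 XOR 11010111 = 00011101
01111100 XOR 10010101 = 11101001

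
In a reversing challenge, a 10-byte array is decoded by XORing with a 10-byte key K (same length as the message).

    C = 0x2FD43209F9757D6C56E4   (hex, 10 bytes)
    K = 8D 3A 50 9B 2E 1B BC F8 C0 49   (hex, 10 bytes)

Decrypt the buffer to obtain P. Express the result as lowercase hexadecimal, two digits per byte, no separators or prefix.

a2ee6292d76ec19496ad

byte 0: 2f xor 8d = a2
byte 1: d4 xor 3a = ee
byte 2: 32 xor 50 = 62
byte 3: 09 xor 9b = 92
byte 4: f9 xor 2e = d7
byte 5: 75 xor 1b = 6e
byte 6: 7d xor bc = c1
byte 7: 6c xor f8 = 94
byte 8: 56 xor c0 = 96
byte 9: e4 xor 49 = ad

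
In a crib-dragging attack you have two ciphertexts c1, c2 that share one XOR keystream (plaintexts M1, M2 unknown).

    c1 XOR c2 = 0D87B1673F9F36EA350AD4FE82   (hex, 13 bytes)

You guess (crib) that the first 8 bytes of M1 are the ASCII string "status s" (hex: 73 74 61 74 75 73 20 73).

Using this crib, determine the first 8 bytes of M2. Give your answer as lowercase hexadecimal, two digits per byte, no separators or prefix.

Since c1 ⊕ c2 = M1 ⊕ M2, XORing with the guessed M1 bytes yields the corresponding M2 bytes: M2 = (c1 ⊕ c2) ⊕ M1.
0d ⊕ 73 = 7e
87 ⊕ 74 = f3
b1 ⊕ 61 = d0
67 ⊕ 74 = 13
3f ⊕ 75 = 4a
9f ⊕ 73 = ec
36 ⊕ 20 = 16
ea ⊕ 73 = 99

7ef3d0134aec1699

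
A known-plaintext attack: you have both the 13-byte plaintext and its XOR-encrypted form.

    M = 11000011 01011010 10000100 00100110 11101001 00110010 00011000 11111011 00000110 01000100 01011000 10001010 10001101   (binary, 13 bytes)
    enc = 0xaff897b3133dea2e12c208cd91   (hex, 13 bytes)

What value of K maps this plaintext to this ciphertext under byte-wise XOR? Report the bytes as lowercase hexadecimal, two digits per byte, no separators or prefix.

Since enc = M ⊕ K, XORing both sides with M gives K = M ⊕ enc.
11000011 xor 10101111 = 01101100
01011010 xor 11111000 = 10100010
10000100 xor 10010111 = 00010011
00100110 xor 10110011 = 10010101
11101001 xor 00010011 = 11111010
00110010 xor 00111101 = 00001111
00011000 xor 11101010 = 11110010
11111011 xor 00101110 = 11010101
00000110 xor 00010010 = 00010100
01000100 xor 11000010 = 10000110
01011000 xor 00001000 = 01010000
10001010 xor 11001101 = 01000111
10001101 xor 10010001 = 00011100

6ca21395fa0ff2d5148650471c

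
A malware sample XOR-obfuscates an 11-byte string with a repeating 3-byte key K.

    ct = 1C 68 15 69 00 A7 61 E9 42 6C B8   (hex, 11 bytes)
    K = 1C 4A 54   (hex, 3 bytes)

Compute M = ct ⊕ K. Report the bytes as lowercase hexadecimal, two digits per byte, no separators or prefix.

The 3-byte key repeats, so the effective keystream is 1c 4a 54 1c 4a 54 1c 4a 54 1c 4a.
byte 0:  28 ⊕  28 =   0
byte 1: 104 ⊕  74 =  34
byte 2:  21 ⊕  84 =  65
byte 3: 105 ⊕  28 = 117
byte 4:   0 ⊕  74 =  74
byte 5: 167 ⊕  84 = 243
byte 6:  97 ⊕  28 = 125
byte 7: 233 ⊕  74 = 163
byte 8:  66 ⊕  84 =  22
byte 9: 108 ⊕  28 = 112
byte 10: 184 ⊕  74 = 242

002241754af37da31670f2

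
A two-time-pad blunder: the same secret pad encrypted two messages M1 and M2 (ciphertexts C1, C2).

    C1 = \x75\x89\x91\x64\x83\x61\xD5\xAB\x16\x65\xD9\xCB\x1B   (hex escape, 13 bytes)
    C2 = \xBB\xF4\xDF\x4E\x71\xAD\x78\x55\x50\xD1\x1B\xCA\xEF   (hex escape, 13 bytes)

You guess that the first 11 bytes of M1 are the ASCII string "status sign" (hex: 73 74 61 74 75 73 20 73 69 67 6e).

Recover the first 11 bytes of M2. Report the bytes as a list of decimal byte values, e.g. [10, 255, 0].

[189, 9, 47, 94, 135, 191, 141, 141, 47, 211, 172]

First, C1 ⊕ C2 = (M1 ⊕ K) ⊕ (M2 ⊕ K) = M1 ⊕ M2, so the key drops out. Then M2 = (M1 ⊕ M2) ⊕ M1 over the first 11 bytes.
byte 0: (75 ^ bb) ^ 73 = ce ^ 73 = bd
byte 1: (89 ^ f4) ^ 74 = 7d ^ 74 = 09
byte 2: (91 ^ df) ^ 61 = 4e ^ 61 = 2f
byte 3: (64 ^ 4e) ^ 74 = 2a ^ 74 = 5e
byte 4: (83 ^ 71) ^ 75 = f2 ^ 75 = 87
byte 5: (61 ^ ad) ^ 73 = cc ^ 73 = bf
byte 6: (d5 ^ 78) ^ 20 = ad ^ 20 = 8d
byte 7: (ab ^ 55) ^ 73 = fe ^ 73 = 8d
byte 8: (16 ^ 50) ^ 69 = 46 ^ 69 = 2f
byte 9: (65 ^ d1) ^ 67 = b4 ^ 67 = d3
byte 10: (d9 ^ 1b) ^ 6e = c2 ^ 6e = ac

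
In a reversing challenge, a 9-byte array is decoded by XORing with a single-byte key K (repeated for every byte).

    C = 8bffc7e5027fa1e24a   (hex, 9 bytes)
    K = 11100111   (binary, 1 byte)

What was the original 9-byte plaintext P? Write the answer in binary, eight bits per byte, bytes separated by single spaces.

The 1-byte key repeats, so the effective keystream is e7 e7 e7 e7 e7 e7 e7 e7 e7.
byte 0: 8b xor e7 = 6c
byte 1: ff xor e7 = 18
byte 2: c7 xor e7 = 20
byte 3: e5 xor e7 = 02
byte 4: 02 xor e7 = e5
byte 5: 7f xor e7 = 98
byte 6: a1 xor e7 = 46
byte 7: e2 xor e7 = 05
byte 8: 4a xor e7 = ad

01101100 00011000 00100000 00000010 11100101 10011000 01000110 00000101 10101101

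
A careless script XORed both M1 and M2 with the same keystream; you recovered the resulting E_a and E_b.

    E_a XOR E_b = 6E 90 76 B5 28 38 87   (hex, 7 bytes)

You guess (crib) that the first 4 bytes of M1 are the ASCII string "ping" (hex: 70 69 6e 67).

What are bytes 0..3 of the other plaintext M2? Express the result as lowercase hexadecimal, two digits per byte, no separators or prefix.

Since E_a ⊕ E_b = M1 ⊕ M2, XORing with the guessed M1 bytes yields the corresponding M2 bytes: M2 = (E_a ⊕ E_b) ⊕ M1.
byte 0: 110 XOR 112 =  30
byte 1: 144 XOR 105 = 249
byte 2: 118 XOR 110 =  24
byte 3: 181 XOR 103 = 210

1ef918d2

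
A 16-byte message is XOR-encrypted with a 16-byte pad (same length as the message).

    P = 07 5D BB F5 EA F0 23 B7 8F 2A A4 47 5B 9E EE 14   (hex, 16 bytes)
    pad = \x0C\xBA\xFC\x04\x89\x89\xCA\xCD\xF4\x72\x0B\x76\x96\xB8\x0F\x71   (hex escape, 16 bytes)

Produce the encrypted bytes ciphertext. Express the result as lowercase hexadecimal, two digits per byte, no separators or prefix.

07 xor 0c = 0b
5d xor ba = e7
bb xor fc = 47
f5 xor 04 = f1
ea xor 89 = 63
f0 xor 89 = 79
23 xor ca = e9
b7 xor cd = 7a
8f xor f4 = 7b
2a xor 72 = 58
a4 xor 0b = af
47 xor 76 = 31
5b xor 96 = cd
9e xor b8 = 26
ee xor 0f = e1
14 xor 71 = 65

0be747f16379e97a7b58af31cd26e165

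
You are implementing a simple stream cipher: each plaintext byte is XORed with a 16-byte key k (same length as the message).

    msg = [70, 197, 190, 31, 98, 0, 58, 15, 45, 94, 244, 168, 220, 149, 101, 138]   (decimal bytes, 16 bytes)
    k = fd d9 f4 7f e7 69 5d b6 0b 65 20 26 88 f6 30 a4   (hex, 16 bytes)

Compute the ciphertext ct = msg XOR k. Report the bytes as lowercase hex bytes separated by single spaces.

bb 1c 4a 60 85 69 67 b9 26 3b d4 8e 54 63 55 2e

byte 0: 46 ^ fd = bb
byte 1: c5 ^ d9 = 1c
byte 2: be ^ f4 = 4a
byte 3: 1f ^ 7f = 60
byte 4: 62 ^ e7 = 85
byte 5: 00 ^ 69 = 69
byte 6: 3a ^ 5d = 67
byte 7: 0f ^ b6 = b9
byte 8: 2d ^ 0b = 26
byte 9: 5e ^ 65 = 3b
byte 10: f4 ^ 20 = d4
byte 11: a8 ^ 26 = 8e
byte 12: dc ^ 88 = 54
byte 13: 95 ^ f6 = 63
byte 14: 65 ^ 30 = 55
byte 15: 8a ^ a4 = 2e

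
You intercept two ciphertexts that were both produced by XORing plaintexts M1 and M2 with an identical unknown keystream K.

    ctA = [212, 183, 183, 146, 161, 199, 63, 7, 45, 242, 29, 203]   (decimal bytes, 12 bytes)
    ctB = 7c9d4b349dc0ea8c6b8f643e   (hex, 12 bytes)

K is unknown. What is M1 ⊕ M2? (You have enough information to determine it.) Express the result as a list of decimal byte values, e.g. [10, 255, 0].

[168, 42, 252, 166, 60, 7, 213, 139, 70, 125, 121, 245]

ctA ⊕ ctB = (M1 ⊕ K) ⊕ (M2 ⊕ K) = M1 ⊕ M2 — the shared key cancels under XOR.
byte 0: d4 xor 7c = a8
byte 1: b7 xor 9d = 2a
byte 2: b7 xor 4b = fc
byte 3: 92 xor 34 = a6
byte 4: a1 xor 9d = 3c
byte 5: c7 xor c0 = 07
byte 6: 3f xor ea = d5
byte 7: 07 xor 8c = 8b
byte 8: 2d xor 6b = 46
byte 9: f2 xor 8f = 7d
byte 10: 1d xor 64 = 79
byte 11: cb xor 3e = f5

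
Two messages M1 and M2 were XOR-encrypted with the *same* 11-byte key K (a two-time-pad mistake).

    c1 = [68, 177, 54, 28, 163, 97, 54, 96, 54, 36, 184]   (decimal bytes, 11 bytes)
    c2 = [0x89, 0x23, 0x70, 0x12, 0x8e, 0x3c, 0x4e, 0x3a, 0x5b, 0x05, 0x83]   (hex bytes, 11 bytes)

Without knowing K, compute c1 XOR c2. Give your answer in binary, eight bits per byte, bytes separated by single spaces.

11001101 10010010 01000110 00001110 00101101 01011101 01111000 01011010 01101101 00100001 00111011

c1 ⊕ c2 = (M1 ⊕ K) ⊕ (M2 ⊕ K) = M1 ⊕ M2 — the shared key cancels under XOR.
44 ⊕ 89 = cd
b1 ⊕ 23 = 92
36 ⊕ 70 = 46
1c ⊕ 12 = 0e
a3 ⊕ 8e = 2d
61 ⊕ 3c = 5d
36 ⊕ 4e = 78
60 ⊕ 3a = 5a
36 ⊕ 5b = 6d
24 ⊕ 05 = 21
b8 ⊕ 83 = 3b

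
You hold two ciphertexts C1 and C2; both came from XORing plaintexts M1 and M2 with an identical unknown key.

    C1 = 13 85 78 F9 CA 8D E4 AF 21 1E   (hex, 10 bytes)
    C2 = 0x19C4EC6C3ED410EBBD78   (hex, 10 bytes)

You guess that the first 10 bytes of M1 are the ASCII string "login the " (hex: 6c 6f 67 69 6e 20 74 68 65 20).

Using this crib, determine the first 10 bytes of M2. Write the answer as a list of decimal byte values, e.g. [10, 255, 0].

[102, 46, 243, 252, 154, 121, 128, 44, 249, 70]

First, C1 ⊕ C2 = (M1 ⊕ K) ⊕ (M2 ⊕ K) = M1 ⊕ M2, so the key drops out. Then M2 = (M1 ⊕ M2) ⊕ M1 over the first 10 bytes.
byte 0: (13 ^ 19) ^ 6c = 0a ^ 6c = 66
byte 1: (85 ^ c4) ^ 6f = 41 ^ 6f = 2e
byte 2: (78 ^ ec) ^ 67 = 94 ^ 67 = f3
byte 3: (f9 ^ 6c) ^ 69 = 95 ^ 69 = fc
byte 4: (ca ^ 3e) ^ 6e = f4 ^ 6e = 9a
byte 5: (8d ^ d4) ^ 20 = 59 ^ 20 = 79
byte 6: (e4 ^ 10) ^ 74 = f4 ^ 74 = 80
byte 7: (af ^ eb) ^ 68 = 44 ^ 68 = 2c
byte 8: (21 ^ bd) ^ 65 = 9c ^ 65 = f9
byte 9: (1e ^ 78) ^ 20 = 66 ^ 20 = 46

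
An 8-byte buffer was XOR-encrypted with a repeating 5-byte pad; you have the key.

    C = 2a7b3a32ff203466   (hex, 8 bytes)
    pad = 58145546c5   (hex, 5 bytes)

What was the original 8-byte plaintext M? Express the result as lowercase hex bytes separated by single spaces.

The 5-byte key repeats, so the effective keystream is 58 14 55 46 c5 58 14 55.
byte 0: 2a xor 58 = 72
byte 1: 7b xor 14 = 6f
byte 2: 3a xor 55 = 6f
byte 3: 32 xor 46 = 74
byte 4: ff xor c5 = 3a
byte 5: 20 xor 58 = 78
byte 6: 34 xor 14 = 20
byte 7: 66 xor 55 = 33

72 6f 6f 74 3a 78 20 33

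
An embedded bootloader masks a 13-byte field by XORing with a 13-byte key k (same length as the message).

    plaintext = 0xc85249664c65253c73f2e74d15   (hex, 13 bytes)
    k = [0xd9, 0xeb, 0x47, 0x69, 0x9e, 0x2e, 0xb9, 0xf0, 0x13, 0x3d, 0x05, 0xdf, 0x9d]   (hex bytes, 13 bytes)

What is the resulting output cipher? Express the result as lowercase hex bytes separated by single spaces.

11 b9 0e 0f d2 4b 9c cc 60 cf e2 92 88

XOR is its own inverse, so applying the key byte-wise gives the result directly.
c8 XOR d9 = 11
52 XOR eb = b9
49 XOR 47 = 0e
66 XOR 69 = 0f
4c XOR 9e = d2
65 XOR 2e = 4b
25 XOR b9 = 9c
3c XOR f0 = cc
73 XOR 13 = 60
f2 XOR 3d = cf
e7 XOR 05 = e2
4d XOR df = 92
15 XOR 9d = 88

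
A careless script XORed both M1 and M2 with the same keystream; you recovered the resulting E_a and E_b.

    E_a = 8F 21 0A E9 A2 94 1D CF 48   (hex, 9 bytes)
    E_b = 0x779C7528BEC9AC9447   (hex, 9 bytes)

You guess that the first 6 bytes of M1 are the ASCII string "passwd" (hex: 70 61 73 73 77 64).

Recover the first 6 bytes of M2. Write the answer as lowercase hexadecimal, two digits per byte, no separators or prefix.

First, E_a ⊕ E_b = (M1 ⊕ K) ⊕ (M2 ⊕ K) = M1 ⊕ M2, so the key drops out. Then M2 = (M1 ⊕ M2) ⊕ M1 over the first 6 bytes.
byte 0: (8f ^ 77) ^ 70 = f8 ^ 70 = 88
byte 1: (21 ^ 9c) ^ 61 = bd ^ 61 = dc
byte 2: (0a ^ 75) ^ 73 = 7f ^ 73 = 0c
byte 3: (e9 ^ 28) ^ 73 = c1 ^ 73 = b2
byte 4: (a2 ^ be) ^ 77 = 1c ^ 77 = 6b
byte 5: (94 ^ c9) ^ 64 = 5d ^ 64 = 39

88dc0cb26b39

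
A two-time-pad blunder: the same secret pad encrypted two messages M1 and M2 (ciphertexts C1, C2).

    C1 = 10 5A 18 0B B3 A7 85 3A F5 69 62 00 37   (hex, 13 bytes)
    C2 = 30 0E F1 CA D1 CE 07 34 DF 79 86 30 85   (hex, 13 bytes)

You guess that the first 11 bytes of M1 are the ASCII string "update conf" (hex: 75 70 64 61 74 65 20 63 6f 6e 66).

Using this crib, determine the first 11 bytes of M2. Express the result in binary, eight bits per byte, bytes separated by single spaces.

First, C1 ⊕ C2 = (M1 ⊕ K) ⊕ (M2 ⊕ K) = M1 ⊕ M2, so the key drops out. Then M2 = (M1 ⊕ M2) ⊕ M1 over the first 11 bytes.
byte 0: (10 XOR 30) XOR 75 = 20 XOR 75 = 55
byte 1: (5a XOR 0e) XOR 70 = 54 XOR 70 = 24
byte 2: (18 XOR f1) XOR 64 = e9 XOR 64 = 8d
byte 3: (0b XOR ca) XOR 61 = c1 XOR 61 = a0
byte 4: (b3 XOR d1) XOR 74 = 62 XOR 74 = 16
byte 5: (a7 XOR ce) XOR 65 = 69 XOR 65 = 0c
byte 6: (85 XOR 07) XOR 20 = 82 XOR 20 = a2
byte 7: (3a XOR 34) XOR 63 = 0e XOR 63 = 6d
byte 8: (f5 XOR df) XOR 6f = 2a XOR 6f = 45
byte 9: (69 XOR 79) XOR 6e = 10 XOR 6e = 7e
byte 10: (62 XOR 86) XOR 66 = e4 XOR 66 = 82

01010101 00100100 10001101 10100000 00010110 00001100 10100010 01101101 01000101 01111110 10000010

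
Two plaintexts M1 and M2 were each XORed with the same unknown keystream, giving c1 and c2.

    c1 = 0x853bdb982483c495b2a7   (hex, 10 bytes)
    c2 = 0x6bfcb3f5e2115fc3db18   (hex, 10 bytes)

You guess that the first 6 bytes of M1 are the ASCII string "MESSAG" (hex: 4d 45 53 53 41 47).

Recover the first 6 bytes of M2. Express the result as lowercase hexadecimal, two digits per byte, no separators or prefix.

First, c1 ⊕ c2 = (M1 ⊕ K) ⊕ (M2 ⊕ K) = M1 ⊕ M2, so the key drops out. Then M2 = (M1 ⊕ M2) ⊕ M1 over the first 6 bytes.
byte 0: (85 ⊕ 6b) ⊕ 4d = ee ⊕ 4d = a3
byte 1: (3b ⊕ fc) ⊕ 45 = c7 ⊕ 45 = 82
byte 2: (db ⊕ b3) ⊕ 53 = 68 ⊕ 53 = 3b
byte 3: (98 ⊕ f5) ⊕ 53 = 6d ⊕ 53 = 3e
byte 4: (24 ⊕ e2) ⊕ 41 = c6 ⊕ 41 = 87
byte 5: (83 ⊕ 11) ⊕ 47 = 92 ⊕ 47 = d5

a3823b3e87d5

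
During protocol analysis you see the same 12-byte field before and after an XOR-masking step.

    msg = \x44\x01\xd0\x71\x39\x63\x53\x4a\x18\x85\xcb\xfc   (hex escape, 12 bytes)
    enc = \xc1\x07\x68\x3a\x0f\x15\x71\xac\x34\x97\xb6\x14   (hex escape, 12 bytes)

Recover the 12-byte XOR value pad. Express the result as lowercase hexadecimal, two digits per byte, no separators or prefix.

Since enc = msg ⊕ pad, XORing both sides with msg gives pad = msg ⊕ enc.
 68 xor 193 = 133
  1 xor   7 =   6
208 xor 104 = 184
113 xor  58 =  75
 57 xor  15 =  54
 99 xor  21 = 118
 83 xor 113 =  34
 74 xor 172 = 230
 24 xor  52 =  44
133 xor 151 =  18
203 xor 182 = 125
252 xor  20 = 232

8506b84b367622e62c127de8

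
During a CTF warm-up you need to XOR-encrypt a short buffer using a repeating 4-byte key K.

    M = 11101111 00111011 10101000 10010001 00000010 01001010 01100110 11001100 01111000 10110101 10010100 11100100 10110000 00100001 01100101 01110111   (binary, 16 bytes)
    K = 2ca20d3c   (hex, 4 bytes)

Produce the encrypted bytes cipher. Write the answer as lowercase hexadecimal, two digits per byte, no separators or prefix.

The 4-byte key repeats, so the effective keystream is 2c a2 0d 3c 2c a2 0d 3c 2c a2 0d 3c 2c a2 0d 3c.
byte 0: 11101111 ⊕ 00101100 = 11000011
byte 1: 00111011 ⊕ 10100010 = 10011001
byte 2: 10101000 ⊕ 00001101 = 10100101
byte 3: 10010001 ⊕ 00111100 = 10101101
byte 4: 00000010 ⊕ 00101100 = 00101110
byte 5: 01001010 ⊕ 10100010 = 11101000
byte 6: 01100110 ⊕ 00001101 = 01101011
byte 7: 11001100 ⊕ 00111100 = 11110000
byte 8: 01111000 ⊕ 00101100 = 01010100
byte 9: 10110101 ⊕ 10100010 = 00010111
byte 10: 10010100 ⊕ 00001101 = 10011001
byte 11: 11100100 ⊕ 00111100 = 11011000
byte 12: 10110000 ⊕ 00101100 = 10011100
byte 13: 00100001 ⊕ 10100010 = 10000011
byte 14: 01100101 ⊕ 00001101 = 01101000
byte 15: 01110111 ⊕ 00111100 = 01001011

c399a5ad2ee86bf0541799d89c83684b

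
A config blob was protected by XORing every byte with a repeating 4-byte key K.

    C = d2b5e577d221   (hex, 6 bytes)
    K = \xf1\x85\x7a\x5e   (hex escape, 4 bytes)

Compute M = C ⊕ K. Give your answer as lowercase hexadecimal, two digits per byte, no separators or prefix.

The 4-byte key repeats, so the effective keystream is f1 85 7a 5e f1 85.
byte 0: d2 xor f1 = 23
byte 1: b5 xor 85 = 30
byte 2: e5 xor 7a = 9f
byte 3: 77 xor 5e = 29
byte 4: d2 xor f1 = 23
byte 5: 21 xor 85 = a4

23309f2923a4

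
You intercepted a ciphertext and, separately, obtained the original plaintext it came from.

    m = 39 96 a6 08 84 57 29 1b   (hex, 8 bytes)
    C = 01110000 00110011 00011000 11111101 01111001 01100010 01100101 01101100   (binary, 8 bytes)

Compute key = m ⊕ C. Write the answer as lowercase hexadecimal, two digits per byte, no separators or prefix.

Since C = m ⊕ key, XORing both sides with m gives key = m ⊕ C.
byte 0: 39 xor 70 = 49
byte 1: 96 xor 33 = a5
byte 2: a6 xor 18 = be
byte 3: 08 xor fd = f5
byte 4: 84 xor 79 = fd
byte 5: 57 xor 62 = 35
byte 6: 29 xor 65 = 4c
byte 7: 1b xor 6c = 77

49a5bef5fd354c77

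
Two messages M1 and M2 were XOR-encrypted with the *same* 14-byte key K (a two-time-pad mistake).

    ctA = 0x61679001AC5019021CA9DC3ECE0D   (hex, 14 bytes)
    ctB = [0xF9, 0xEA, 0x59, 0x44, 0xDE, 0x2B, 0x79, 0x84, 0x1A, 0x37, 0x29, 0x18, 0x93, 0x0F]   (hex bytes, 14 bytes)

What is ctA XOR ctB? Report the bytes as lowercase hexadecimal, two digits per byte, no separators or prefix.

ctA ⊕ ctB = (M1 ⊕ K) ⊕ (M2 ⊕ K) = M1 ⊕ M2 — the shared key cancels under XOR.
 97 xor 249 = 152
103 xor 234 = 141
144 xor  89 = 201
  1 xor  68 =  69
172 xor 222 = 114
 80 xor  43 = 123
 25 xor 121 =  96
  2 xor 132 = 134
 28 xor  26 =   6
169 xor  55 = 158
220 xor  41 = 245
 62 xor  24 =  38
206 xor 147 =  93
 13 xor  15 =   2

988dc945727b6086069ef5265d02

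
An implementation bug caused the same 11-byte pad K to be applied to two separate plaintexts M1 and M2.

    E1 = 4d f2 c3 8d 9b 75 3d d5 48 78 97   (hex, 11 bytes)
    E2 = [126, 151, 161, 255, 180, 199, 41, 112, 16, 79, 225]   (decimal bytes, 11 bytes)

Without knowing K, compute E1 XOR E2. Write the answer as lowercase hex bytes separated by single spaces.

E1 ⊕ E2 = (M1 ⊕ K) ⊕ (M2 ⊕ K) = M1 ⊕ M2 — the shared key cancels under XOR.
 77 ⊕ 126 =  51
242 ⊕ 151 = 101
195 ⊕ 161 =  98
141 ⊕ 255 = 114
155 ⊕ 180 =  47
117 ⊕ 199 = 178
 61 ⊕  41 =  20
213 ⊕ 112 = 165
 72 ⊕  16 =  88
120 ⊕  79 =  55
151 ⊕ 225 = 118

33 65 62 72 2f b2 14 a5 58 37 76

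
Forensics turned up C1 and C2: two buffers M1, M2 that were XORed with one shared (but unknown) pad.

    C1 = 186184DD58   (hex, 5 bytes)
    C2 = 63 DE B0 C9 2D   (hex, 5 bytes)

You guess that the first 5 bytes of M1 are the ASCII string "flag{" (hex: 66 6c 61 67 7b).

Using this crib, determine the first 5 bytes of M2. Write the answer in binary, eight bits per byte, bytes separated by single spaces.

00011101 11010011 01010101 01110011 00001110

First, C1 ⊕ C2 = (M1 ⊕ K) ⊕ (M2 ⊕ K) = M1 ⊕ M2, so the key drops out. Then M2 = (M1 ⊕ M2) ⊕ M1 over the first 5 bytes.
byte 0: (18 ⊕ 63) ⊕ 66 = 7b ⊕ 66 = 1d
byte 1: (61 ⊕ de) ⊕ 6c = bf ⊕ 6c = d3
byte 2: (84 ⊕ b0) ⊕ 61 = 34 ⊕ 61 = 55
byte 3: (dd ⊕ c9) ⊕ 67 = 14 ⊕ 67 = 73
byte 4: (58 ⊕ 2d) ⊕ 7b = 75 ⊕ 7b = 0e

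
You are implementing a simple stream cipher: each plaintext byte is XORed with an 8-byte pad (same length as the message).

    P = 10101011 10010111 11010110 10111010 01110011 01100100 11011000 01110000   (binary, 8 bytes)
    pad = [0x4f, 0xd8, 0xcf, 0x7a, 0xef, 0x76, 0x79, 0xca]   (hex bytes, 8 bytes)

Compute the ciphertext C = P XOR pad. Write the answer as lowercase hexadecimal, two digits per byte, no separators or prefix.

e44f19c09c12a1ba

10101011 xor 01001111 = 11100100
10010111 xor 11011000 = 01001111
11010110 xor 11001111 = 00011001
10111010 xor 01111010 = 11000000
01110011 xor 11101111 = 10011100
01100100 xor 01110110 = 00010010
11011000 xor 01111001 = 10100001
01110000 xor 11001010 = 10111010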